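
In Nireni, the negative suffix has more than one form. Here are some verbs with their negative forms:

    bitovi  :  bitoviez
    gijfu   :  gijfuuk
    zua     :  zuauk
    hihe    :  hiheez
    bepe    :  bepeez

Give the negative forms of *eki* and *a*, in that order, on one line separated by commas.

ekiez, auk

The suffix is conditioned by the last vowel: -ez when the last vowel of the stem is a front vowel (*bitovi*, *hihe*, *bepe*); -uk when the last vowel of the stem is a back vowel (*gijfu*, *zua*).
*eki* — last vowel /i/ (a front vowel) → -ez → *ekiez*.
*a* — last vowel /a/ (a back vowel) → -uk → *auk*.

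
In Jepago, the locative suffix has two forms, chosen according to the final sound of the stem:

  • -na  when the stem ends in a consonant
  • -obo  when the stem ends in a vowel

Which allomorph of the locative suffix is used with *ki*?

-obo

*ki*: final sound = /i/, a vowel → -obo.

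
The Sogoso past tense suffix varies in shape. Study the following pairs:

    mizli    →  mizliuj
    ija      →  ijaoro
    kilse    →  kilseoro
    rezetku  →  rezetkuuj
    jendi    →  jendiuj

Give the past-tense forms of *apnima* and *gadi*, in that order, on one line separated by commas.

The alternation tracks the last vowel of the stem — -uj when the last vowel of the stem is a high vowel (*mizli*, *rezetku*, *jendi*); -oro when the last vowel of the stem is a non-high vowel (*ija*, *kilse*).
Since the last vowel of *apnima* is /a/ (a non-high vowel), it takes -oro, giving *apnimaoro*.
Since the last vowel of *gadi* is /i/ (a high vowel), it takes -uj, giving *gadiuj*.

apnimaoro, gadiuj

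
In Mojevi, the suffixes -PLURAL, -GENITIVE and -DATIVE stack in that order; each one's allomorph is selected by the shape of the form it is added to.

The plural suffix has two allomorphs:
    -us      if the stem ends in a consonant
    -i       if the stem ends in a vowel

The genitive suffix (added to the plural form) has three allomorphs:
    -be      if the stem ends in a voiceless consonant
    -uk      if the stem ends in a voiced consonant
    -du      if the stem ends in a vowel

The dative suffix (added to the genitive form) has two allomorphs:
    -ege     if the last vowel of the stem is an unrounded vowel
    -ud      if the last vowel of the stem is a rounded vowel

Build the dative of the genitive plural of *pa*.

paiduud

*pa*: final sound = /a/, a vowel → -i → *pai*.
The plural form *pai* — final sound /i/ (a vowel) → -du → *paidu*.
Since the last vowel of the genitive form *paidu* is /u/ (a rounded vowel), it takes -ud, giving *paiduud*.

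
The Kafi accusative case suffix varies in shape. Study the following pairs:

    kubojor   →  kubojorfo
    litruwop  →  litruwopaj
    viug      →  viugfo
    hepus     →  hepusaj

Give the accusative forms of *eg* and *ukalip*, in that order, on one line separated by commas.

egfo, ukalipaj

The suffix is conditioned by the final consonant: -aj when the stem ends in a voiceless consonant (*litruwop*, *hepus*); -fo when the stem ends in a voiced consonant (*kubojor*, *viug*).
*eg*: final consonant = /g/, voiced → -fo → *egfo*.
Since the final consonant of *ukalip* is /p/ (voiceless), it takes -aj, giving *ukalipaj*.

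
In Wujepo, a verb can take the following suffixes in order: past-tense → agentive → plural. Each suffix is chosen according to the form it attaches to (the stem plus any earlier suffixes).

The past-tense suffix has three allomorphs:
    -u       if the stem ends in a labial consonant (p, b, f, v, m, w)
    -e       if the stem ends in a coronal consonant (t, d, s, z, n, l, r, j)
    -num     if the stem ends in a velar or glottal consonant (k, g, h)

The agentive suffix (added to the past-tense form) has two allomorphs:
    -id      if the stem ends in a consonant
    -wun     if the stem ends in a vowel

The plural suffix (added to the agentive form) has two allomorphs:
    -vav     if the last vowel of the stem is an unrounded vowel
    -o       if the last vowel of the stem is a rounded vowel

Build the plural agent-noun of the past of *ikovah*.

Since the final consonant of *ikovah* is /h/ (velar/glottal), it takes -num, giving *ikovahnum*.
The final sound of the past-tense form *ikovahnum* is /m/, which is a consonant, so the agentive suffix is -id, giving *ikovahnumid*.
The agentive form *ikovahnumid* — last vowel /i/ (an unrounded vowel) → -vav → *ikovahnumidvav*.

ikovahnumidvav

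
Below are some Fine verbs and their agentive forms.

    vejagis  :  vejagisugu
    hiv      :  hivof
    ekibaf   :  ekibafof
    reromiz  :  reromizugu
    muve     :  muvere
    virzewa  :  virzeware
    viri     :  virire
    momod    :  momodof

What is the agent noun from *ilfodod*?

ilfododof

The pattern is sibilance of the final sound: -ugu when the stem ends in a sibilant (*vejagis*, *reromiz*); -of when the stem ends in a non-sibilant consonant (*hiv*, *ekibaf*, *momod*); -re when the stem ends in a vowel (*muve*, *virzewa*, *viri*).
*ilfodod* — final sound /d/ (a non-sibilant consonant) → -of → *ilfododof*.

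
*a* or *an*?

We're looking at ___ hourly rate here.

an

The indefinite article is chosen by the initial *sound* of the following word, not its spelling.
*hourly* begins with the sound /aʊ/ (silent h) — a vowel sound.
So the article is *an*: We're looking at an hourly rate here.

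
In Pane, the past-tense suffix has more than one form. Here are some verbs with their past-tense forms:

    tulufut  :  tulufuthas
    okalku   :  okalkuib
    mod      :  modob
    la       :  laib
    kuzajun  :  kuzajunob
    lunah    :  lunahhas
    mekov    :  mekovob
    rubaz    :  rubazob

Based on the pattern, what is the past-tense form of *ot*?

othas

The alternation tracks the final sound of the stem — -has when the stem ends in a voiceless consonant (*tulufut*, *lunah*); -ob when the stem ends in a voiced consonant (*mod*, *kuzajun*, *mekov*, *rubaz*); -ib when the stem ends in a vowel (*okalku*, *la*).
*ot*: final sound = /t/, a voiceless consonant → -has → *othas*.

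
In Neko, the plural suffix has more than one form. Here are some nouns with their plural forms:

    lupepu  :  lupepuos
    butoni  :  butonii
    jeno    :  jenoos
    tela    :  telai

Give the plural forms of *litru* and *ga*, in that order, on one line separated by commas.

The pattern is rounding harmony: -os when the last vowel of the stem is a rounded vowel (*lupepu*, *jeno*); -i when the last vowel of the stem is an unrounded vowel (*butoni*, *tela*).
*litru*: last vowel = /u/, a rounded vowel → -os → *litruos*.
*ga*: last vowel = /a/, an unrounded vowel → -i → *gai*.

litruos, gai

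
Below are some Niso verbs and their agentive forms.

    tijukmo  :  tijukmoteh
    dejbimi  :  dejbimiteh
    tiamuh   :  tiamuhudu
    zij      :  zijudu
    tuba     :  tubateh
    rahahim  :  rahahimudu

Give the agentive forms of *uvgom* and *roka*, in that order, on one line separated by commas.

uvgomudu, rokateh

The suffix is conditioned by the final sound: -udu when the stem ends in a consonant (*tiamuh*, *zij*, *rahahim*); -teh when the stem ends in a vowel (*tijukmo*, *dejbimi*, *tuba*).
Since the final sound of *uvgom* is /m/ (a consonant), it takes -udu, giving *uvgomudu*.
The final sound of *roka* is /a/, which is a vowel, so the suffix is -teh, giving *rokateh*.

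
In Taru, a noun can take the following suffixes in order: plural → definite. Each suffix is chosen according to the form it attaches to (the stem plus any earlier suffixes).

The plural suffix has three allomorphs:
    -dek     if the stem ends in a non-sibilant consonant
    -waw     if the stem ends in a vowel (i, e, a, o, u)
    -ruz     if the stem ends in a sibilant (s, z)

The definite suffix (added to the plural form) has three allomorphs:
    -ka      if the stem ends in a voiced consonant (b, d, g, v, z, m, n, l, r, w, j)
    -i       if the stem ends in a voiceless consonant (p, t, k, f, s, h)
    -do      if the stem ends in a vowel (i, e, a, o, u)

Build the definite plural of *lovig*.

lovigdeki

*lovig*: final sound = /g/, a non-sibilant consonant → -dek → *lovigdek*.
The plural form *lovigdek*: final sound = /k/, a voiceless consonant → -i → *lovigdeki*.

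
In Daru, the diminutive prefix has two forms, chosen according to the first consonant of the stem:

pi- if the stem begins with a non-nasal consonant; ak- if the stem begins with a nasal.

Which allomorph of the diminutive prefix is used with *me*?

ak-

Since the first consonant of *me* is /m/ (a nasal), it takes ak-.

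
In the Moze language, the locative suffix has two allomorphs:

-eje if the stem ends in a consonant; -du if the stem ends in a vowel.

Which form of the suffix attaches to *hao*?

The final sound of *hao* is /o/, which is a vowel, so the suffix is -du.

-du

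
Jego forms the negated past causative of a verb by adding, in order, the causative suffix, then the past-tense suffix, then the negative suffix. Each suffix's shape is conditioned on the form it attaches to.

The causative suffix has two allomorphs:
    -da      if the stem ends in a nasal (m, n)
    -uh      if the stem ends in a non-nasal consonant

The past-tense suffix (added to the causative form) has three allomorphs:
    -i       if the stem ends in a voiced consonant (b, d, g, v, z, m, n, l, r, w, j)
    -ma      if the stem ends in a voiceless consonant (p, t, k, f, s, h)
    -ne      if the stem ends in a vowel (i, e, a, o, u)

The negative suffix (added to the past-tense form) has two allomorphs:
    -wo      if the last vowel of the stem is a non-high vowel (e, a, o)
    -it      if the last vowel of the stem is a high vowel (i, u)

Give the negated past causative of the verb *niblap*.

niblapuhmawo

The final consonant of *niblap* is /p/, which is non-nasal, so the causative suffix is -uh, giving *niblapuh*.
The final sound of the causative form *niblapuh* is /h/, which is a voiceless consonant, so the past-tense suffix is -ma, giving *niblapuhma*.
The past-tense form *niblapuhma*: last vowel = /a/, a non-high vowel → -wo → *niblapuhmawo*.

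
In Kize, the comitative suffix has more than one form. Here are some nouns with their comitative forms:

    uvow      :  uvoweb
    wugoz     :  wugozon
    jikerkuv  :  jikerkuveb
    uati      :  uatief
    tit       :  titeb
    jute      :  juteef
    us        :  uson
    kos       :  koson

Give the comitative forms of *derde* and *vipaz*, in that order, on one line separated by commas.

Looking at the final sound of each stem: -on when the stem ends in a sibilant (*wugoz*, *us*, *kos*); -eb when the stem ends in a non-sibilant consonant (*uvow*, *jikerkuv*, *tit*); -ef when the stem ends in a vowel (*uati*, *jute*).
*derde* — final sound /e/ (a vowel) → -ef → *derdeef*.
The final sound of *vipaz* is /z/, which is a sibilant, so the suffix is -on, giving *vipazon*.

derdeef, vipazon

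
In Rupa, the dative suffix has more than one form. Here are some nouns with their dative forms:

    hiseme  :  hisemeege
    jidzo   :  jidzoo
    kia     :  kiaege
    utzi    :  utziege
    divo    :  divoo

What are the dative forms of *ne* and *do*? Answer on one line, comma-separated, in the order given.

neege, doo

The suffix is conditioned by the last vowel: -o when the last vowel of the stem is a rounded vowel (*jidzo*, *divo*); -ege when the last vowel of the stem is an unrounded vowel (*hiseme*, *kia*, *utzi*).
*ne*: last vowel = /e/, an unrounded vowel → -ege → *neege*.
Since the last vowel of *do* is /o/ (a rounded vowel), it takes -o, giving *doo*.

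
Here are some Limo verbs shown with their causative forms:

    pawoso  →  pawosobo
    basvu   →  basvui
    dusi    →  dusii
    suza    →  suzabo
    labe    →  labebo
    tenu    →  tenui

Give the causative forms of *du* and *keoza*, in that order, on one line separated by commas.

The alternation tracks the last vowel of the stem — -i when the last vowel of the stem is a high vowel (*basvu*, *dusi*, *tenu*); -bo when the last vowel of the stem is a non-high vowel (*pawoso*, *suza*, *labe*).
The last vowel of *du* is /u/, which is a high vowel, so the suffix is -i, giving *dui*.
The last vowel of *keoza* is /a/, which is a non-high vowel, so the suffix is -bo, giving *keozabo*.

dui, keozabo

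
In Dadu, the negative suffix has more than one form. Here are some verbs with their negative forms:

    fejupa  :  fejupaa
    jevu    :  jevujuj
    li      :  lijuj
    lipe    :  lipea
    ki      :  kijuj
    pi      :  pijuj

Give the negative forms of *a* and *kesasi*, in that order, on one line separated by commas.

The suffix is conditioned by the last vowel: -juj when the last vowel of the stem is a high vowel (*jevu*, *li*, *ki*, *pi*); -a when the last vowel of the stem is a non-high vowel (*fejupa*, *lipe*).
Since the last vowel of *a* is /a/ (a non-high vowel), it takes -a, giving *aa*.
*kesasi* — last vowel /i/ (a high vowel) → -juj → *kesasijuj*.

aa, kesasijuj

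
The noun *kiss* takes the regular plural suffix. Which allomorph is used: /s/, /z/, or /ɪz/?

The stem *kiss* ends in a sibilant (/s, z, ʃ, ʒ, tʃ, dʒ/).
The plural suffix surfaces as /ɪz/ after sibilants, /s/ after other voiceless consonants, and /z/ after other voiced sounds.
So the plural -s on *kiss* is pronounced /ɪz/.

/ɪz/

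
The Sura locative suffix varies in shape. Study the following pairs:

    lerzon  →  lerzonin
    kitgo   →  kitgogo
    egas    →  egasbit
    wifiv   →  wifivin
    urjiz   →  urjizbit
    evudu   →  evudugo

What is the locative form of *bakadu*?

bakadugo

Looking at the final sound of each stem: -bit when the stem ends in a sibilant (*egas*, *urjiz*); -in when the stem ends in a non-sibilant consonant (*lerzon*, *wifiv*); -go when the stem ends in a vowel (*kitgo*, *evudu*).
Since the final sound of *bakadu* is /u/ (a vowel), it takes -go, giving *bakadugo*.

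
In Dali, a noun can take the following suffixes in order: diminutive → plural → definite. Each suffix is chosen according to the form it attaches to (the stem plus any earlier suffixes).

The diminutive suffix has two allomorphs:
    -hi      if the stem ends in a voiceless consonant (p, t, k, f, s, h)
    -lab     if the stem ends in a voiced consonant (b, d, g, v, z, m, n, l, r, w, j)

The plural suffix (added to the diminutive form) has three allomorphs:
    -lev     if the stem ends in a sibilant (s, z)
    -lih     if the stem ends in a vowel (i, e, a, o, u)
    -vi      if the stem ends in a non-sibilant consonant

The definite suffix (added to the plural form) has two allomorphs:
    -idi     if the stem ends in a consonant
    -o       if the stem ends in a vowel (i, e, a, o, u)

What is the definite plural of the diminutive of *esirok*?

*esirok*: final consonant = /k/, voiceless → -hi → *esirokhi*.
The diminutive form *esirokhi* — final sound /i/ (a vowel) → -lih → *esirokhilih*.
The plural form *esirokhilih*: final sound = /h/, a consonant → -idi → *esirokhilihidi*.

esirokhilihidi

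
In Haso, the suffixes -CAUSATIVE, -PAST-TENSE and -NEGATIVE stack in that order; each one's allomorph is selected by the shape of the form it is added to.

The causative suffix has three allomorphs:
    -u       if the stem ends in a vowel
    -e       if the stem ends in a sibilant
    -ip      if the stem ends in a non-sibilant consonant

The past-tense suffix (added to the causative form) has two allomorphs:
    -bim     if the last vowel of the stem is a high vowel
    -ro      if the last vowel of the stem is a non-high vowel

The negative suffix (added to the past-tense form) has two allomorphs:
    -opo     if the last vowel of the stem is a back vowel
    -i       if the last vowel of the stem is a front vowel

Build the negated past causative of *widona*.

*widona* — final sound /a/ (a vowel) → -u → *widonau*.
Since the last vowel of the causative form *widonau* is /u/ (a high vowel), it takes -bim, giving *widonaubim*.
The past-tense form *widonaubim*: last vowel = /i/, a front vowel → -i → *widonaubimi*.

widonaubimi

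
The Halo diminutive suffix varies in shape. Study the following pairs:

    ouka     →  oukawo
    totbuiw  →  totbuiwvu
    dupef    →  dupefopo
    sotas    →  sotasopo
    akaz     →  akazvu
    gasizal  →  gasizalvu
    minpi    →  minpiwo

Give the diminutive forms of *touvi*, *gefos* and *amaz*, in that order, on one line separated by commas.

touviwo, gefosopo, amazvu

The alternation tracks the final sound of the stem — -opo when the stem ends in a voiceless consonant (*dupef*, *sotas*); -vu when the stem ends in a voiced consonant (*totbuiw*, *akaz*, *gasizal*); -wo when the stem ends in a vowel (*ouka*, *minpi*).
*touvi*: final sound = /i/, a vowel → -wo → *touviwo*.
The final sound of *gefos* is /s/, which is a voiceless consonant, so the suffix is -opo, giving *gefosopo*.
*amaz*: final sound = /z/, a voiced consonant → -vu → *amazvu*.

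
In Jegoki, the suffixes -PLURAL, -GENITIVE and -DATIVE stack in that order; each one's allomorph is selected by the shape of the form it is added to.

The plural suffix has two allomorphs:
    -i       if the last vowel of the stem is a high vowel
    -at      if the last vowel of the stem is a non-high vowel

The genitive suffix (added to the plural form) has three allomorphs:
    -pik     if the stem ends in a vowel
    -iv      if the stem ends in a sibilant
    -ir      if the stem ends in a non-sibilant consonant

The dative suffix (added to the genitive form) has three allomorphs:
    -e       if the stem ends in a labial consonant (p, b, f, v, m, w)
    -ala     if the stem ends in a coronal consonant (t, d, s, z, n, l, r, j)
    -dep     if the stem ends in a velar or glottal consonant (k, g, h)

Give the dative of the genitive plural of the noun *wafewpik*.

wafewpikipikdep

The last vowel of *wafewpik* is /i/, which is a high vowel, so the plural suffix is -i, giving *wafewpiki*.
Since the final sound of the plural form *wafewpiki* is /i/ (a vowel), it takes -pik, giving *wafewpikipik*.
The genitive form *wafewpikipik*: final consonant = /k/, velar/glottal → -dep → *wafewpikipikdep*.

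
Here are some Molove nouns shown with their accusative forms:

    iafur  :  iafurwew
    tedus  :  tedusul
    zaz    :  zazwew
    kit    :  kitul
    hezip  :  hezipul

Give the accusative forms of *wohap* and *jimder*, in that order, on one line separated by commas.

wohapul, jimderwew

The alternation tracks the final consonant of the stem — -ul when the stem ends in a voiceless consonant (*tedus*, *kit*, *hezip*); -wew when the stem ends in a voiced consonant (*iafur*, *zaz*).
Since the final consonant of *wohap* is /p/ (voiceless), it takes -ul, giving *wohapul*.
Since the final consonant of *jimder* is /r/ (voiced), it takes -wew, giving *jimderwew*.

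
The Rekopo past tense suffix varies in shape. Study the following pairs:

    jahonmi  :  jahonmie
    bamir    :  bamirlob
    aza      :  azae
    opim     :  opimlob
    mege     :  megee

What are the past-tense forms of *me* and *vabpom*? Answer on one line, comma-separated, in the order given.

mee, vabpomlob

The pattern is consonant vs. vowel: -lob when the stem ends in a consonant (*bamir*, *opim*); -e when the stem ends in a vowel (*jahonmi*, *aza*, *mege*).
Since the final sound of *me* is /e/ (a vowel), it takes -e, giving *mee*.
*vabpom* — final sound /m/ (a consonant) → -lob → *vabpomlob*.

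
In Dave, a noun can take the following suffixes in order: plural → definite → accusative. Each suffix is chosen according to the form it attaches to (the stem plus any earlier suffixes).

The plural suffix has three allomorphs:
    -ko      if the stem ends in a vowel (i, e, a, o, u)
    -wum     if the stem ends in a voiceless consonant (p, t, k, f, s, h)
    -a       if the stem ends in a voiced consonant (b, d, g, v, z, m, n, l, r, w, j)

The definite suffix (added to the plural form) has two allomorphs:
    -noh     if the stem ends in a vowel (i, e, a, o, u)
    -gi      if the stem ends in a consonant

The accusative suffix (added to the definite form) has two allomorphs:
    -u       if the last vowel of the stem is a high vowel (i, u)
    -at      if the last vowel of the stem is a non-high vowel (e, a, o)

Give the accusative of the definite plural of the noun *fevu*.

fevukonohat

The final sound of *fevu* is /u/, which is a vowel, so the plural suffix is -ko, giving *fevuko*.
The plural form *fevuko* — final sound /o/ (a vowel) → -noh → *fevukonoh*.
The definite form *fevukonoh*: last vowel = /o/, a non-high vowel → -at → *fevukonohat*.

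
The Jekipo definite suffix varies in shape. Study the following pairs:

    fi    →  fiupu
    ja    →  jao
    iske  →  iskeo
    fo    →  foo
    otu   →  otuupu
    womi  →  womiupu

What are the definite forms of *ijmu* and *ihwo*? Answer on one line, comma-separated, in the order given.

The alternation tracks the last vowel of the stem — -upu when the last vowel of the stem is a high vowel (*fi*, *otu*, *womi*); -o when the last vowel of the stem is a non-high vowel (*ja*, *iske*, *fo*).
The last vowel of *ijmu* is /u/, which is a high vowel, so the suffix is -upu, giving *ijmuupu*.
The last vowel of *ihwo* is /o/, which is a non-high vowel, so the suffix is -o, giving *ihwoo*.

ijmuupu, ihwoo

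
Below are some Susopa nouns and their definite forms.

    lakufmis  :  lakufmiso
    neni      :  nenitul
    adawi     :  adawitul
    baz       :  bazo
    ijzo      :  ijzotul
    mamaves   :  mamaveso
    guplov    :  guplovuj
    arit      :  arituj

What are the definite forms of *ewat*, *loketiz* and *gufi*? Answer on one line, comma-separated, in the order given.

ewatuj, loketizo, gufitul

Looking at the final sound of each stem: -o when the stem ends in a sibilant (*lakufmis*, *baz*, *mamaves*); -uj when the stem ends in a non-sibilant consonant (*guplov*, *arit*); -tul when the stem ends in a vowel (*neni*, *adawi*, *ijzo*).
*ewat* — final sound /t/ (a non-sibilant consonant) → -uj → *ewatuj*.
Since the final sound of *loketiz* is /z/ (a sibilant), it takes -o, giving *loketizo*.
*gufi*: final sound = /i/, a vowel → -tul → *gufitul*.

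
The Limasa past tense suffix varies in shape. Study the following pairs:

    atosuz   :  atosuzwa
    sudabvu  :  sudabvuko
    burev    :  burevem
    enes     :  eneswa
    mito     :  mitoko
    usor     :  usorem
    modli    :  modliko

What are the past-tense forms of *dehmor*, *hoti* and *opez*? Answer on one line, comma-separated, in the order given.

dehmorem, hotiko, opezwa

Looking at the final sound of each stem: -wa when the stem ends in a sibilant (*atosuz*, *enes*); -em when the stem ends in a non-sibilant consonant (*burev*, *usor*); -ko when the stem ends in a vowel (*sudabvu*, *mito*, *modli*).
*dehmor*: final sound = /r/, a non-sibilant consonant → -em → *dehmorem*.
*hoti*: final sound = /i/, a vowel → -ko → *hotiko*.
*opez*: final sound = /z/, a sibilant → -wa → *opezwa*.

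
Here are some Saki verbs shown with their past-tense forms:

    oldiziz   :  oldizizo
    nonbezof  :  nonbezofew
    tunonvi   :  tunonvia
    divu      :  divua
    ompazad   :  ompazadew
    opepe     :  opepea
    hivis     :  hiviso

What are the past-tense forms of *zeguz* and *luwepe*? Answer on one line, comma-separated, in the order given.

The alternation tracks the final sound of the stem — -o when the stem ends in a sibilant (*oldiziz*, *hivis*); -ew when the stem ends in a non-sibilant consonant (*nonbezof*, *ompazad*); -a when the stem ends in a vowel (*tunonvi*, *divu*, *opepe*).
The final sound of *zeguz* is /z/, which is a sibilant, so the suffix is -o, giving *zeguzo*.
*luwepe*: final sound = /e/, a vowel → -a → *luwepea*.

zeguzo, luwepea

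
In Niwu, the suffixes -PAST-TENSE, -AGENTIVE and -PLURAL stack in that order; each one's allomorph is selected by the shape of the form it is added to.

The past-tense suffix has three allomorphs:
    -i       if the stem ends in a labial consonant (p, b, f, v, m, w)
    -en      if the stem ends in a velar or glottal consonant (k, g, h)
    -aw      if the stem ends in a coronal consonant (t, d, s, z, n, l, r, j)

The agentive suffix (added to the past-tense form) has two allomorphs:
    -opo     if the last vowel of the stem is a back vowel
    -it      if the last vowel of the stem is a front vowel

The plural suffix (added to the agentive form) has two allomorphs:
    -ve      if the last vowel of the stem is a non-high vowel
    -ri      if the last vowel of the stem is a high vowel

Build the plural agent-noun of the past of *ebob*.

ebobiitri

The final consonant of *ebob* is /b/, which is labial, so the past-tense suffix is -i, giving *ebobi*.
The last vowel of the past-tense form *ebobi* is /i/, which is a front vowel, so the agentive suffix is -it, giving *ebobiit*.
The agentive form *ebobiit* — last vowel /i/ (a high vowel) → -ri → *ebobiitri*.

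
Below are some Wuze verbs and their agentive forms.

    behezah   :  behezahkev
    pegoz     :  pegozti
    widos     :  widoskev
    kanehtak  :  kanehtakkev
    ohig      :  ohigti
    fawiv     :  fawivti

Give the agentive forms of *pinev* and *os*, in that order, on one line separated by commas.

pinevti, oskev

Looking at the final consonant of each stem: -kev when the stem ends in a voiceless consonant (*behezah*, *widos*, *kanehtak*); -ti when the stem ends in a voiced consonant (*pegoz*, *ohig*, *fawiv*).
The final consonant of *pinev* is /v/, which is voiced, so the suffix is -ti, giving *pinevti*.
Since the final consonant of *os* is /s/ (voiceless), it takes -kev, giving *oskev*.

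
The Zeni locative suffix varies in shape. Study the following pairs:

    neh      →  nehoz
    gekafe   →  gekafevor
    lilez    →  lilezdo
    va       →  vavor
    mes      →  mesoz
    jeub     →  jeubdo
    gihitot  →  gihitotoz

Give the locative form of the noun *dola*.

The alternation tracks the final sound of the stem — -oz when the stem ends in a voiceless consonant (*neh*, *mes*, *gihitot*); -do when the stem ends in a voiced consonant (*lilez*, *jeub*); -vor when the stem ends in a vowel (*gekafe*, *va*).
*dola*: final sound = /a/, a vowel → -vor → *dolavor*.

dolavor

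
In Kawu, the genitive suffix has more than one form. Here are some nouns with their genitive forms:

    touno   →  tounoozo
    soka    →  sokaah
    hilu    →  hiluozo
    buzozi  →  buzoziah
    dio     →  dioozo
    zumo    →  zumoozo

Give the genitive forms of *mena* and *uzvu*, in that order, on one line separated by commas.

The suffix is conditioned by the last vowel: -ozo when the last vowel of the stem is a rounded vowel (*touno*, *hilu*, *dio*, *zumo*); -ah when the last vowel of the stem is an unrounded vowel (*soka*, *buzozi*).
The last vowel of *mena* is /a/, which is an unrounded vowel, so the suffix is -ah, giving *menaah*.
*uzvu*: last vowel = /u/, a rounded vowel → -ozo → *uzvuozo*.

menaah, uzvuozo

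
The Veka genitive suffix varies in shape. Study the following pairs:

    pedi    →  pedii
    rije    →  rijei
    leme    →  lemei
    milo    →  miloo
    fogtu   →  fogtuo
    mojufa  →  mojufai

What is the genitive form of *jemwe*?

jemwei

The alternation tracks the last vowel of the stem — -o when the last vowel of the stem is a rounded vowel (*milo*, *fogtu*); -i when the last vowel of the stem is an unrounded vowel (*pedi*, *rije*, *leme*, *mojufa*).
The last vowel of *jemwe* is /e/, which is an unrounded vowel, so the suffix is -i, giving *jemwei*.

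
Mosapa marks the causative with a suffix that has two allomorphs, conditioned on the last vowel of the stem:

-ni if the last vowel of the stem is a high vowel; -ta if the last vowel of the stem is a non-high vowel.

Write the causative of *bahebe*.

Since the last vowel of *bahebe* is /e/ (a non-high vowel), it takes -ta, giving *bahebeta*.

bahebeta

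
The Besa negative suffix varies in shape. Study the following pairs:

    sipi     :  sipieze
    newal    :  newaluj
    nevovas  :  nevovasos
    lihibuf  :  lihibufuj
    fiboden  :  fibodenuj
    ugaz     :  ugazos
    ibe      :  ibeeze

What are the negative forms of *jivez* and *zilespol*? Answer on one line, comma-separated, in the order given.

The pattern is sibilance of the final sound: -os when the stem ends in a sibilant (*nevovas*, *ugaz*); -uj when the stem ends in a non-sibilant consonant (*newal*, *lihibuf*, *fiboden*); -eze when the stem ends in a vowel (*sipi*, *ibe*).
The final sound of *jivez* is /z/, which is a sibilant, so the suffix is -os, giving *jivezos*.
*zilespol*: final sound = /l/, a non-sibilant consonant → -uj → *zilespoluj*.

jivezos, zilespoluj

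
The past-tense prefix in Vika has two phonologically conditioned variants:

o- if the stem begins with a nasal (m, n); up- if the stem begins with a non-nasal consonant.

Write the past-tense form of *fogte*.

*fogte* — first consonant /f/ (non-nasal) → up- → *upfogte*.

upfogte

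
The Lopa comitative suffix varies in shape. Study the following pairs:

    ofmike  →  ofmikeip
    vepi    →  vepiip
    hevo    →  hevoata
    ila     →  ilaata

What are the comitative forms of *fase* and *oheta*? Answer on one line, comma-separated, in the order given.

The alternation tracks the last vowel of the stem — -ip when the last vowel of the stem is a front vowel (*ofmike*, *vepi*); -ata when the last vowel of the stem is a back vowel (*hevo*, *ila*).
*fase* — last vowel /e/ (a front vowel) → -ip → *faseip*.
*oheta* — last vowel /a/ (a back vowel) → -ata → *ohetaata*.

faseip, ohetaata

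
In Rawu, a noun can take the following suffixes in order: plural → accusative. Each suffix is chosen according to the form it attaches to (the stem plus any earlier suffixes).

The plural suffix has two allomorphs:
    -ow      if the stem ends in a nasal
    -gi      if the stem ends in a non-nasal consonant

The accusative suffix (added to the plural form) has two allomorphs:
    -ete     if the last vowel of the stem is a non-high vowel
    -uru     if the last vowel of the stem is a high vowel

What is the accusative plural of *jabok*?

jabokgiuru

The final consonant of *jabok* is /k/, which is non-nasal, so the plural suffix is -gi, giving *jabokgi*.
Since the last vowel of the plural form *jabokgi* is /i/ (a high vowel), it takes -uru, giving *jabokgiuru*.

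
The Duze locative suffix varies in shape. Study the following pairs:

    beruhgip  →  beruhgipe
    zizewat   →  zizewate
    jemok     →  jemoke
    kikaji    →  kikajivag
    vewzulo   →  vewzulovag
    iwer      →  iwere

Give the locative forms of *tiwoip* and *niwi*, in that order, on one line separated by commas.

tiwoipe, niwivag

The suffix is conditioned by the final sound: -e when the stem ends in a consonant (*beruhgip*, *zizewat*, *jemok*, *iwer*); -vag when the stem ends in a vowel (*kikaji*, *vewzulo*).
The final sound of *tiwoip* is /p/, which is a consonant, so the suffix is -e, giving *tiwoipe*.
The final sound of *niwi* is /i/, which is a vowel, so the suffix is -vag, giving *niwivag*.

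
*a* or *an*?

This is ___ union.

a

The indefinite article is chosen by the initial *sound* of the following word, not its spelling.
*union* begins with the sound /juː/ (u pronounced /juː/) — a consonant sound.
So the article is *a*: This is a union.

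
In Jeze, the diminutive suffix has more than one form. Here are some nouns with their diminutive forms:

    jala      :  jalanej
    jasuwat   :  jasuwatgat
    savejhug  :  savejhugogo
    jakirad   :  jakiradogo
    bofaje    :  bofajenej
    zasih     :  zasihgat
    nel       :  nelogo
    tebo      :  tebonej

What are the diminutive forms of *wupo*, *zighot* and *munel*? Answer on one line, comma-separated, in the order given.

wuponej, zighotgat, munelogo

The alternation tracks the final sound of the stem — -gat when the stem ends in a voiceless consonant (*jasuwat*, *zasih*); -ogo when the stem ends in a voiced consonant (*savejhug*, *jakirad*, *nel*); -nej when the stem ends in a vowel (*jala*, *bofaje*, *tebo*).
*wupo* — final sound /o/ (a vowel) → -nej → *wuponej*.
*zighot*: final sound = /t/, a voiceless consonant → -gat → *zighotgat*.
Since the final sound of *munel* is /l/ (a voiced consonant), it takes -ogo, giving *munelogo*.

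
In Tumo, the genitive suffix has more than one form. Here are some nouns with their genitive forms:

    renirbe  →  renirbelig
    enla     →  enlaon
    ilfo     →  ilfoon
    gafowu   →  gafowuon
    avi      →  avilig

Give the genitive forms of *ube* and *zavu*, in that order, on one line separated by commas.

ubelig, zavuon

The alternation tracks the last vowel of the stem — -lig when the last vowel of the stem is a front vowel (*renirbe*, *avi*); -on when the last vowel of the stem is a back vowel (*enla*, *ilfo*, *gafowu*).
*ube* — last vowel /e/ (a front vowel) → -lig → *ubelig*.
*zavu*: last vowel = /u/, a back vowel → -on → *zavuon*.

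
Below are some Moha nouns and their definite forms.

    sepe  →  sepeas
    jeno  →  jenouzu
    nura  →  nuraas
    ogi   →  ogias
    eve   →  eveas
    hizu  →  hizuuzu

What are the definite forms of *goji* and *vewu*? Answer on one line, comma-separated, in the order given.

The suffix is conditioned by the last vowel: -uzu when the last vowel of the stem is a rounded vowel (*jeno*, *hizu*); -as when the last vowel of the stem is an unrounded vowel (*sepe*, *nura*, *ogi*, *eve*).
*goji* — last vowel /i/ (an unrounded vowel) → -as → *gojias*.
The last vowel of *vewu* is /u/, which is a rounded vowel, so the suffix is -uzu, giving *vewuuzu*.

gojias, vewuuzu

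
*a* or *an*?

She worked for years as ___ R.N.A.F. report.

The indefinite article is chosen by the initial *sound* of the following word, not its spelling.
The initialism *R.N.A.F.* is read letter by letter; the first letter, R, is pronounced /ɑr/, which begins with a vowel sound.
So the article is *an*: She worked for years as an R.N.A.F. report.

an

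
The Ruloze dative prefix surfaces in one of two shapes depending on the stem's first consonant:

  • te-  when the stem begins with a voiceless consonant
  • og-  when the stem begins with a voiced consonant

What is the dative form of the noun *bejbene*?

ogbejbene

*bejbene* — first consonant /b/ (voiced) → og- → *ogbejbene*.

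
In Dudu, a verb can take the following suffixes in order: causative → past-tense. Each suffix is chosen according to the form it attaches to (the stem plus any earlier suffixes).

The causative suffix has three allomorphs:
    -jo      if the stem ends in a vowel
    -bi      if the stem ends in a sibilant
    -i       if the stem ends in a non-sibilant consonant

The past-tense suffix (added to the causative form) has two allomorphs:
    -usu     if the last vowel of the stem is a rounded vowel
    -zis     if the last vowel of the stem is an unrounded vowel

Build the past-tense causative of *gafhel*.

*gafhel*: final sound = /l/, a non-sibilant consonant → -i → *gafheli*.
The causative form *gafheli*: last vowel = /i/, an unrounded vowel → -zis → *gafhelizis*.

gafhelizis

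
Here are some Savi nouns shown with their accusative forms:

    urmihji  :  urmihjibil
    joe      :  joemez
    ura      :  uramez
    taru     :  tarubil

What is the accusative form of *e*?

emez

The alternation tracks the last vowel of the stem — -bil when the last vowel of the stem is a high vowel (*urmihji*, *taru*); -mez when the last vowel of the stem is a non-high vowel (*joe*, *ura*).
*e*: last vowel = /e/, a non-high vowel → -mez → *emez*.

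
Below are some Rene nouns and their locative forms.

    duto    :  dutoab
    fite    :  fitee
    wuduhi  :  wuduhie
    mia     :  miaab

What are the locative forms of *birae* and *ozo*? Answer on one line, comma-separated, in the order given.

biraee, ozoab

The suffix is conditioned by the last vowel: -e when the last vowel of the stem is a front vowel (*fite*, *wuduhi*); -ab when the last vowel of the stem is a back vowel (*duto*, *mia*).
The last vowel of *birae* is /e/, which is a front vowel, so the suffix is -e, giving *biraee*.
The last vowel of *ozo* is /o/, which is a back vowel, so the suffix is -ab, giving *ozoab*.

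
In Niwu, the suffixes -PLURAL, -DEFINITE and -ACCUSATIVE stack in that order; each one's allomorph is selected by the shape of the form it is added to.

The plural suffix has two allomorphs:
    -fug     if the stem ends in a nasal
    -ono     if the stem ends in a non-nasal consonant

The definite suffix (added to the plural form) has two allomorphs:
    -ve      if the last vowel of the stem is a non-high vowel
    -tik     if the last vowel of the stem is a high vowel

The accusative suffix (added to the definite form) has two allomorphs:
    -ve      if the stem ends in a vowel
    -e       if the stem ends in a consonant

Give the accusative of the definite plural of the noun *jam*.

jamfugtike

The final consonant of *jam* is /m/, which is a nasal, so the plural suffix is -fug, giving *jamfug*.
The plural form *jamfug* — last vowel /u/ (a high vowel) → -tik → *jamfugtik*.
The final sound of the definite form *jamfugtik* is /k/, which is a consonant, so the accusative suffix is -e, giving *jamfugtike*.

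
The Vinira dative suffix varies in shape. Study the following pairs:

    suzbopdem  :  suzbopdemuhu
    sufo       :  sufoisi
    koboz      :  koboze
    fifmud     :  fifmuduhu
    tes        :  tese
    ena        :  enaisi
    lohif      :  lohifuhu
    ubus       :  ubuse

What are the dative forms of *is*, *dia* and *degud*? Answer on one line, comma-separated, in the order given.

ise, diaisi, deguduhu

The suffix is conditioned by the final sound: -e when the stem ends in a sibilant (*koboz*, *tes*, *ubus*); -uhu when the stem ends in a non-sibilant consonant (*suzbopdem*, *fifmud*, *lohif*); -isi when the stem ends in a vowel (*sufo*, *ena*).
*is* — final sound /s/ (a sibilant) → -e → *ise*.
*dia*: final sound = /a/, a vowel → -isi → *diaisi*.
The final sound of *degud* is /d/, which is a non-sibilant consonant, so the suffix is -uhu, giving *deguduhu*.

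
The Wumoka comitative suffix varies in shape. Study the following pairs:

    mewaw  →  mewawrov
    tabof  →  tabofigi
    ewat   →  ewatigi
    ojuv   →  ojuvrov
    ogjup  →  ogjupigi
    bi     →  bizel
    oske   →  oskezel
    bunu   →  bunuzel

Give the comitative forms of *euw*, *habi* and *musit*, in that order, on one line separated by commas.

Looking at the final sound of each stem: -igi when the stem ends in a voiceless consonant (*tabof*, *ewat*, *ogjup*); -rov when the stem ends in a voiced consonant (*mewaw*, *ojuv*); -zel when the stem ends in a vowel (*bi*, *oske*, *bunu*).
*euw* — final sound /w/ (a voiced consonant) → -rov → *euwrov*.
*habi*: final sound = /i/, a vowel → -zel → *habizel*.
*musit*: final sound = /t/, a voiceless consonant → -igi → *musitigi*.

euwrov, habizel, musitigi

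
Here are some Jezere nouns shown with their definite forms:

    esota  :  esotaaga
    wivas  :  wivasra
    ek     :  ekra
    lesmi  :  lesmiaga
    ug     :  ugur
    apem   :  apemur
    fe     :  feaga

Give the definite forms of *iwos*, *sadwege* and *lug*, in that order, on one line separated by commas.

The suffix is conditioned by the final sound: -ra when the stem ends in a voiceless consonant (*wivas*, *ek*); -ur when the stem ends in a voiced consonant (*ug*, *apem*); -aga when the stem ends in a vowel (*esota*, *lesmi*, *fe*).
Since the final sound of *iwos* is /s/ (a voiceless consonant), it takes -ra, giving *iwosra*.
*sadwege* — final sound /e/ (a vowel) → -aga → *sadwegeaga*.
*lug*: final sound = /g/, a voiced consonant → -ur → *lugur*.

iwosra, sadwegeaga, lugur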